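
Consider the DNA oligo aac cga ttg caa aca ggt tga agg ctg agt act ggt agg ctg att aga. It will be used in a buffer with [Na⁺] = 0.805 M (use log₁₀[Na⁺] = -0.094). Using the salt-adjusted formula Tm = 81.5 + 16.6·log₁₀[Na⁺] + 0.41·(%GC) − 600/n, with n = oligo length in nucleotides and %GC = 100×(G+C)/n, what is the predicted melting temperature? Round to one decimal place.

Length n = 48. Scanning the sequence gives C=7, G=15, A=15, T=11.
G+C = 22, so %GC = 22/48 × 100 = 45.833%
Salt term: 16.6 × (-0.094) = -1.56
GC term: 0.41 × 45.833 = 18.792; length term: −600/48 = −12.5
Tm = 81.5 + (-1.56) + 18.792 − 12.5 = 86.232 → 86.2°C

86.2°C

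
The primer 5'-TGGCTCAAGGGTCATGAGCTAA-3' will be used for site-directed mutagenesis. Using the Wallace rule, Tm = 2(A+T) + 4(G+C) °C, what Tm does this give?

Base counts: C=4, G=7, T=5, A=6
So N_AT = 11 and N_GC = 11.
Tm = 4·11 + 2·11 = 44 + 22 = 66°C

66°C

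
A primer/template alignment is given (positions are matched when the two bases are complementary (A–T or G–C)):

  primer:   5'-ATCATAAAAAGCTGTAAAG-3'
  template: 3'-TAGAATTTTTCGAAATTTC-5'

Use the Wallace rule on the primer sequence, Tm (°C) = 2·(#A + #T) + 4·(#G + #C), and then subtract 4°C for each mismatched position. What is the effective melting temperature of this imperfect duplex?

40°C

Primer base counts: A=10, T=4, G=3, C=2 → A+T=14, G+C=5
Perfect-match Tm = 2(14) + 4(5) = 28 + 20 = 48°C
Mismatches (positions where the bases are not complementary): 2 (at positions 4, 14)
Effective Tm = 48 − 2×4 = 48 − 8 = 40°C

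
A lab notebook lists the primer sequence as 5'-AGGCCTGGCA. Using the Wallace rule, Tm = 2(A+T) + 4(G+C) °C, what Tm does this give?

A=2, C=3, T=1, G=4
AT pairs contribute 3, GC pairs contribute 7.
Tm = 2×3 + 4×7 = 34°C

34°C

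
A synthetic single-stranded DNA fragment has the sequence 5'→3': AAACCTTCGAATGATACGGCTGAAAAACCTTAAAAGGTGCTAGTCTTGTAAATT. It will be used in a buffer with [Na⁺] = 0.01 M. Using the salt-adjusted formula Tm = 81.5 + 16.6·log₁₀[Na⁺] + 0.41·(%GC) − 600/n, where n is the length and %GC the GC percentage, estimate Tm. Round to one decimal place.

Length n = 54. Base counts: G=10, C=9, T=15, A=20
G+C = 19, so %GC = 19/54 × 100 = 35.185%
Salt term: 16.6 × (-2) = -33.2
GC term: 0.41 × 35.185 = 14.426; length term: −600/54 = −11.111
Tm = 81.5 + (-33.2) + 14.426 − 11.111 = 51.615 → 51.6°C

51.6°C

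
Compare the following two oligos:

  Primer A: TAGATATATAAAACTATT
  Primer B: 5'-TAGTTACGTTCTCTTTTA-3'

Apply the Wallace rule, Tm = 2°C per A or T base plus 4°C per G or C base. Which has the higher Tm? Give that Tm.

Primer A: A+T=16, G+C=2 → Tm = 2(16)+4(2) = 40°C
Primer B: A+T=13, G+C=5 → Tm = 2(13)+4(5) = 46°C
40°C vs 46°C → primer B is higher.

Primer B, 46°C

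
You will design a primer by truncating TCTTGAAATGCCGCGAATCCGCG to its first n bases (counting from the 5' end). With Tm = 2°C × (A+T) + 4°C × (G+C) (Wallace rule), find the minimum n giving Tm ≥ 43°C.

First 14 bases: TCTTGAAATGCCGC → Tm = 42°C (< 43°C)
First 15 bases: TCTTGAAATGCCGCG → Tm = 46°C (≥ 43°C)
Each additional base adds 2°C (A/T) or 4°C (G/C), so Tm is non-decreasing in n; n = 15 is the first length to reach 43°C.

n = 15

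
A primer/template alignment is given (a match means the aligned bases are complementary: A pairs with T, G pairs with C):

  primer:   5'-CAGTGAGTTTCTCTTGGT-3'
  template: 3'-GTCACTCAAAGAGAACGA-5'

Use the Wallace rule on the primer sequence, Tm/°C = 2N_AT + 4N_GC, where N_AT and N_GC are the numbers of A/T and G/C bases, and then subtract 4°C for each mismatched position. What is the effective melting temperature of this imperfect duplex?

48°C

Primer base counts: A=2, T=8, G=5, C=3 → A+T=10, G+C=8
Perfect-match Tm = 2(10) + 4(8) = 20 + 32 = 52°C
Mismatches (positions where the bases are not complementary): 1 (at position 17)
Effective Tm = 52 − 1×4 = 52 − 4 = 48°C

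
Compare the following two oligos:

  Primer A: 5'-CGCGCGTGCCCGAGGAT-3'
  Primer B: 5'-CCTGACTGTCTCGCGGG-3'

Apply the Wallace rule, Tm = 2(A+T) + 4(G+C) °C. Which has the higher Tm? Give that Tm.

Primer A: A+T=4, G+C=13 → Tm = 2(4)+4(13) = 60°C
Primer B: A+T=5, G+C=12 → Tm = 2(5)+4(12) = 58°C
60°C vs 58°C → primer A is higher.

Primer A, 60°C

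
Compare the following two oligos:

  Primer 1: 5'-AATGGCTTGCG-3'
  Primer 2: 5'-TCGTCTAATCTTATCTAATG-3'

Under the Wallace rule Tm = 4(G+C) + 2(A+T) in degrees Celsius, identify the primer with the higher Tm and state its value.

Primer 2, 52°C

Primer 1: A+T=5, G+C=6 → Tm = 2(5)+4(6) = 34°C
Primer 2: A+T=14, G+C=6 → Tm = 2(14)+4(6) = 52°C
34°C vs 52°C → primer 2 is higher.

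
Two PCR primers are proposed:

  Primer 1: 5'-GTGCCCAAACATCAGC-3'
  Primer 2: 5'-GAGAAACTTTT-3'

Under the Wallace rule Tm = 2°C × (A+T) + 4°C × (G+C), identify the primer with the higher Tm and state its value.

Primer 1, 50°C

Primer 1: A+T=7, G+C=9 → Tm = 2(7)+4(9) = 50°C
Primer 2: A+T=8, G+C=3 → Tm = 2(8)+4(3) = 28°C
50°C vs 28°C → primer 1 is higher.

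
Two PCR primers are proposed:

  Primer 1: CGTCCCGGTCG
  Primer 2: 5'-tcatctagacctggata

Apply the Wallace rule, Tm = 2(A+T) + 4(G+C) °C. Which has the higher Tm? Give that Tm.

Primer 1: A+T=2, G+C=9 → Tm = 2(2)+4(9) = 40°C
Primer 2: A+T=10, G+C=7 → Tm = 2(10)+4(7) = 48°C
40°C vs 48°C → primer 2 is higher.

Primer 2, 48°C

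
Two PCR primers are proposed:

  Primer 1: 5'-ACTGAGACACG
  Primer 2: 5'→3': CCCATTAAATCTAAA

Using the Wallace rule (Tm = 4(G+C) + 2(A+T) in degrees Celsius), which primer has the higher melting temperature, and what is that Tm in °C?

Primer 2, 38°C

Primer 1: A+T=5, G+C=6 → Tm = 2(5)+4(6) = 34°C
Primer 2: A+T=11, G+C=4 → Tm = 2(11)+4(4) = 38°C
34°C vs 38°C → primer 2 is higher.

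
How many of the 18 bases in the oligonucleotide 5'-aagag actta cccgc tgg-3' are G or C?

Counting bases: G=5, A=5, C=5, T=3
G+C = 5 + 5 = 10

10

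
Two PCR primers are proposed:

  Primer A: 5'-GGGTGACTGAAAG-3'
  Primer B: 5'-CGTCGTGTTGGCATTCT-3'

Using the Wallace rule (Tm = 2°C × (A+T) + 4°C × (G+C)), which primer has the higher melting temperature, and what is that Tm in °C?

Primer B, 52°C

Primer A: A+T=6, G+C=7 → Tm = 2(6)+4(7) = 40°C
Primer B: A+T=8, G+C=9 → Tm = 2(8)+4(9) = 52°C
40°C vs 52°C → primer B is higher.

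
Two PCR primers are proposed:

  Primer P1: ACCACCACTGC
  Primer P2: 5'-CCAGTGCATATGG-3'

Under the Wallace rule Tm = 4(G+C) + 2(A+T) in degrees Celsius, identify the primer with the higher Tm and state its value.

Primer P1: A+T=4, G+C=7 → Tm = 2(4)+4(7) = 36°C
Primer P2: A+T=6, G+C=7 → Tm = 2(6)+4(7) = 40°C
36°C vs 40°C → primer P2 is higher.

Primer P2, 40°C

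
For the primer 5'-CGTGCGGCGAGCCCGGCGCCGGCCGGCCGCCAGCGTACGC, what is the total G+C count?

C=18, A=3, T=2, G=17
Total G or C: 17 + 18 = 35

35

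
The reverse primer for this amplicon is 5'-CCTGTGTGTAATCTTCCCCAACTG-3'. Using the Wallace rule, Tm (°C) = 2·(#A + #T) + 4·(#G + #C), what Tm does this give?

72°C

Scanning the sequence gives T=8, A=4, G=4, C=8.
So N_AT = 12 and N_GC = 12.
Tm = 2(12) + 4(12) = 24 + 48 = 72°C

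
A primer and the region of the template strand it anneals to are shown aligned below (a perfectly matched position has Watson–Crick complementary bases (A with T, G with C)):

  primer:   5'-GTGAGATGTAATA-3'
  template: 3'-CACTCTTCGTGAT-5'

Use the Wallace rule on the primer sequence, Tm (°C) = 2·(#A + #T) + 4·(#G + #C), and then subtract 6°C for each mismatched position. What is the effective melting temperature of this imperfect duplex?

Primer base counts: A=5, T=4, G=4, C=0 → A+T=9, G+C=4
Perfect-match Tm = 2(9) + 4(4) = 18 + 16 = 34°C
Mismatches (positions where the bases are not complementary): 3 (at positions 7, 9, 11)
Effective Tm = 34 − 3×6 = 34 − 18 = 16°C

16°C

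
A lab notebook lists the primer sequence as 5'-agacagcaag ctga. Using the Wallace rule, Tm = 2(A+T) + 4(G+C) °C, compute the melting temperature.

42°C

Counting bases: G=4, A=6, C=3, T=1
AT pairs contribute 7, GC pairs contribute 7.
Tm = 2×7 + 4×7 = 42°C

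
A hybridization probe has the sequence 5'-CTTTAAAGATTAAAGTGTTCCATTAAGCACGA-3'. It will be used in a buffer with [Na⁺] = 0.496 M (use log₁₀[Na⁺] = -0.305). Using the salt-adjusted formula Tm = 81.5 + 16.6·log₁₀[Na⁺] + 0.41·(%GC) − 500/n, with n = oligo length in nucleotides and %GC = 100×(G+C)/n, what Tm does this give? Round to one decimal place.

73.6°C

Length n = 32. T=10, C=5, A=12, G=5
G+C = 10, so %GC = 10/32 × 100 = 31.25%
Salt term: 16.6 × (-0.305) = -5.063
GC term: 0.41 × 31.25 = 12.812; length term: −500/32 = −15.625
Tm = 81.5 + (-5.063) + 12.812 − 15.625 = 73.624 → 73.6°C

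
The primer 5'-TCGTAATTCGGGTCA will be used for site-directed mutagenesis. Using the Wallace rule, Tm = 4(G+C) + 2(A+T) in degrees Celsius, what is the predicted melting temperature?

T=5, C=3, G=4, A=3
AT pairs contribute 8, GC pairs contribute 7.
Tm = 4·7 + 2·8 = 28 + 16 = 44°C

44°C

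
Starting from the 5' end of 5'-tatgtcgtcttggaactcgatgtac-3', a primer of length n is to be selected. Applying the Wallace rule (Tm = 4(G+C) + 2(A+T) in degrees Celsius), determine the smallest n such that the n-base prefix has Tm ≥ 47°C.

First 16 bases: TATGTCGTCTTGGAAC → Tm = 46°C (< 47°C)
First 17 bases: TATGTCGTCTTGGAACT → Tm = 48°C (≥ 47°C)
Each additional base adds 2°C (A/T) or 4°C (G/C), so Tm is non-decreasing in n; n = 17 is the first length to reach 47°C.

n = 17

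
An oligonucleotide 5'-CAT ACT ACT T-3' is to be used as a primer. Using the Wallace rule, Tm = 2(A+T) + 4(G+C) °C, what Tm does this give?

Scanning the sequence gives G=0, C=3, T=4, A=3.
So N_AT = 7 and N_GC = 3.
Tm = 4·3 + 2·7 = 12 + 14 = 26°C

26°C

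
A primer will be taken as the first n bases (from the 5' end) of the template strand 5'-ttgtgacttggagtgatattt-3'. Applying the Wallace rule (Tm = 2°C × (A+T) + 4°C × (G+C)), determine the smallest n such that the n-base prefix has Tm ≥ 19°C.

First 6 bases: TTGTGA → Tm = 16°C (< 19°C)
First 7 bases: TTGTGAC → Tm = 20°C (≥ 19°C)
Since every base adds ≥2°C, Tm only increases with n, so the threshold is first crossed at n = 7.

n = 7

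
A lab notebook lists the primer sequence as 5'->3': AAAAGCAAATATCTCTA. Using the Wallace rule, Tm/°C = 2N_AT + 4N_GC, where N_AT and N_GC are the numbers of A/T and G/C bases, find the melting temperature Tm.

Base counts: G=1, A=9, C=3, T=4
So N_AT = 13 and N_GC = 4.
Tm = 4·4 + 2·13 = 16 + 26 = 42°C

42°C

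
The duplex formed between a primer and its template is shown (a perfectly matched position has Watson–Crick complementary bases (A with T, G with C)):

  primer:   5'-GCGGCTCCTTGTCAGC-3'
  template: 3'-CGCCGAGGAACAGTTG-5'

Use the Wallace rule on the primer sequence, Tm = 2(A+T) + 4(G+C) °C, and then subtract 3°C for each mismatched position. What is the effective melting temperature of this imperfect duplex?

Primer base counts: A=1, T=4, G=5, C=6 → A+T=5, G+C=11
Perfect-match Tm = 2(5) + 4(11) = 10 + 44 = 54°C
Mismatches (positions where the bases are not complementary): 1 (at position 15)
Effective Tm = 54 − 1×3 = 54 − 3 = 51°C

51°C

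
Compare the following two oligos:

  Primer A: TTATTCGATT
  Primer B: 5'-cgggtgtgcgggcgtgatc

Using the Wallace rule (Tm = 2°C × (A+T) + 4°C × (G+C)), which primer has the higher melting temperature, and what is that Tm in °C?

Primer B, 66°C

Primer A: A+T=8, G+C=2 → Tm = 2(8)+4(2) = 24°C
Primer B: A+T=5, G+C=14 → Tm = 2(5)+4(14) = 66°C
24°C vs 66°C → primer B is higher.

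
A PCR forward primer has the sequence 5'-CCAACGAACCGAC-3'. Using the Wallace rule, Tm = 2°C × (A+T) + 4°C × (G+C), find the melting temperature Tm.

A=5, T=0, C=6, G=2
A+T = 5, G+C = 8
Tm = 4·8 + 2·5 = 32 + 10 = 42°C

42°C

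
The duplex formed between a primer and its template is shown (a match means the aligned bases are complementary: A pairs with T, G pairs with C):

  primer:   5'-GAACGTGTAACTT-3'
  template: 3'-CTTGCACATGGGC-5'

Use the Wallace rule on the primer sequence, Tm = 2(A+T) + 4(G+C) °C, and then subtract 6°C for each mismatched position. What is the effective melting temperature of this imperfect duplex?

Primer base counts: A=4, T=4, G=3, C=2 → A+T=8, G+C=5
Perfect-match Tm = 2(8) + 4(5) = 16 + 20 = 36°C
Mismatches (positions where the bases are not complementary): 3 (at positions 10, 12, 13)
Effective Tm = 36 − 3×6 = 36 − 18 = 18°C

18°C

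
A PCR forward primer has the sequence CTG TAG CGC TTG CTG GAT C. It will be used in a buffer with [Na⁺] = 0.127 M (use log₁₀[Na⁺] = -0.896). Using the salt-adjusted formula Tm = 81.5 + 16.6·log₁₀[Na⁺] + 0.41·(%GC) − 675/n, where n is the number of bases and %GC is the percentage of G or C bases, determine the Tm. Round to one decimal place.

54.8°C

Length n = 19. Base counts: G=6, C=5, A=2, T=6
G+C = 11, so %GC = 11/19 × 100 = 57.895%
Salt term: 16.6 × (-0.896) = -14.874
GC term: 0.41 × 57.895 = 23.737; length term: −675/19 = −35.526
Tm = 81.5 + (-14.874) + 23.737 − 35.526 = 54.837 → 54.8°C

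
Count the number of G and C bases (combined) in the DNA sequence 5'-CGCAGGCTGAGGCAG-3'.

Scanning the sequence gives T=1, C=4, G=7, A=3.
G+C = 7 + 4 = 11

11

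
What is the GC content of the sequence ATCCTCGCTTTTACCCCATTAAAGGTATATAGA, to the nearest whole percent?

36%

Counting bases: C=8, G=4, T=11, A=10
G+C = 4 + 8 = 12 out of 33 bases
%GC = 12/33 × 100 = 36.36% ≈ 36%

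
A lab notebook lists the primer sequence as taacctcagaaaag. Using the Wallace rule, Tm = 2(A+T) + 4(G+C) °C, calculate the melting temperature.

38°C

T=2, G=2, C=3, A=7
A+T = 9, G+C = 5
Tm = 4·5 + 2·9 = 20 + 18 = 38°C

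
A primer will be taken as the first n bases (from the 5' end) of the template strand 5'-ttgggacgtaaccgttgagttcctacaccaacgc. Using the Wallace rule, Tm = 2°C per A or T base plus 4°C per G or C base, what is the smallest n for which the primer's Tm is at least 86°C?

n = 29

First 28 bases: TTGGGACGTAACCGTTGAGTTCCTACAC → Tm = 84°C (< 86°C)
First 29 bases: TTGGGACGTAACCGTTGAGTTCCTACACC → Tm = 88°C (≥ 86°C)
Each additional base adds 2°C (A/T) or 4°C (G/C), so Tm is non-decreasing in n; n = 29 is the first length to reach 86°C.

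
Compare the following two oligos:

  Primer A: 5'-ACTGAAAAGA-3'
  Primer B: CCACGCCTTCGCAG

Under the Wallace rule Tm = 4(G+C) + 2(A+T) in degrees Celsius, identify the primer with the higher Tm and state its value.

Primer A: A+T=7, G+C=3 → Tm = 2(7)+4(3) = 26°C
Primer B: A+T=4, G+C=10 → Tm = 2(4)+4(10) = 48°C
26°C vs 48°C → primer B is higher.

Primer B, 48°C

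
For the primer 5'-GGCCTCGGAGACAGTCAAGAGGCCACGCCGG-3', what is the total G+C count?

22

Base counts: A=7, C=10, T=2, G=12
G+C = 12 + 10 = 22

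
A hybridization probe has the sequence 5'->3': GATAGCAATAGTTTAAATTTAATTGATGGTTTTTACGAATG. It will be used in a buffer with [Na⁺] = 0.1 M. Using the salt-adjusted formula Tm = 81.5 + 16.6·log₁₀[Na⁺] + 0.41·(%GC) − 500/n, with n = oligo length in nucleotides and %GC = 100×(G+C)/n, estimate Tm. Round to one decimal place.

Length n = 41. Base counts: C=2, T=17, A=14, G=8
G+C = 10, so %GC = 10/41 × 100 = 24.39%
Salt term: 16.6 × (-1) = -16.6
GC term: 0.41 × 24.39 = 10; length term: −500/41 = −12.195
Tm = 81.5 + (-16.6) + 10 − 12.195 = 62.705 → 62.7°C

62.7°C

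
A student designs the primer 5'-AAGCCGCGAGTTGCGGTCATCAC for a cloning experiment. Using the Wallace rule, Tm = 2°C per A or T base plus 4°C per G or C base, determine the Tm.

Scanning the sequence gives T=4, C=7, A=5, G=7.
So N_AT = 9 and N_GC = 14.
Tm = 2×9 + 4×14 = 74°C

74°C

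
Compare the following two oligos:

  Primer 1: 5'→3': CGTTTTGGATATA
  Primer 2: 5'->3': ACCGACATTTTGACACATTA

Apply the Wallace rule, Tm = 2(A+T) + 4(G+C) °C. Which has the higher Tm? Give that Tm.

Primer 1: A+T=9, G+C=4 → Tm = 2(9)+4(4) = 34°C
Primer 2: A+T=13, G+C=7 → Tm = 2(13)+4(7) = 54°C
34°C vs 54°C → primer 2 is higher.

Primer 2, 54°C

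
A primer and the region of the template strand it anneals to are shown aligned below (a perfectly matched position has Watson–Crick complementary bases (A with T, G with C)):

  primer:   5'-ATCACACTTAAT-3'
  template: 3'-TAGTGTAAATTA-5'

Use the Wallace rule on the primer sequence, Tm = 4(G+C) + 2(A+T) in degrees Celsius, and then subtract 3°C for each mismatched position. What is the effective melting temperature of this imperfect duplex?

27°C

Primer base counts: A=5, T=4, G=0, C=3 → A+T=9, G+C=3
Perfect-match Tm = 2(9) + 4(3) = 18 + 12 = 30°C
Mismatches (positions where the bases are not complementary): 1 (at position 7)
Effective Tm = 30 − 1×3 = 30 − 3 = 27°C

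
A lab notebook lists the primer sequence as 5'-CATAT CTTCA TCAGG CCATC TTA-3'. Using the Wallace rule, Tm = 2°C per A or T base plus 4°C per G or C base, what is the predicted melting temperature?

Base counts: C=7, G=2, T=8, A=6
A+T = 14, G+C = 9
Tm = 2×14 + 4×9 = 64°C

64°C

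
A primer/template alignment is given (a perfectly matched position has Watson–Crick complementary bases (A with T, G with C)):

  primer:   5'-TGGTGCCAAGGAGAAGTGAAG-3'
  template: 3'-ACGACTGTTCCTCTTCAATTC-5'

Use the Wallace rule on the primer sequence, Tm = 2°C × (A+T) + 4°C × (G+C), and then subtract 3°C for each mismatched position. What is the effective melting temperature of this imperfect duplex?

55°C

Primer base counts: A=7, T=3, G=9, C=2 → A+T=10, G+C=11
Perfect-match Tm = 2(10) + 4(11) = 20 + 44 = 64°C
Mismatches (positions where the bases are not complementary): 3 (at positions 3, 6, 18)
Effective Tm = 64 − 3×3 = 64 − 9 = 55°C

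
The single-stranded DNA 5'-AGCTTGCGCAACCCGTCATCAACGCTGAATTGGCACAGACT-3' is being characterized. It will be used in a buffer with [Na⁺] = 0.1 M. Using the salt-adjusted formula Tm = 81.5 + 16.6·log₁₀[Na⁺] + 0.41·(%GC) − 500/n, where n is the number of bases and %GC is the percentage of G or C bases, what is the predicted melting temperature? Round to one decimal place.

74.7°C

Length n = 41. Scanning the sequence gives T=8, A=11, G=9, C=13.
G+C = 22, so %GC = 22/41 × 100 = 53.659%
Salt term: 16.6 × (-1) = -16.6
GC term: 0.41 × 53.659 = 22; length term: −500/41 = −12.195
Tm = 81.5 + (-16.6) + 22 − 12.195 = 74.705 → 74.7°C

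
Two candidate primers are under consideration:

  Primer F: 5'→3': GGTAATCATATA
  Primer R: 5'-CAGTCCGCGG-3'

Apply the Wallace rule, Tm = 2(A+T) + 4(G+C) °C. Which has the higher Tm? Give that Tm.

Primer R, 36°C

Primer F: A+T=9, G+C=3 → Tm = 2(9)+4(3) = 30°C
Primer R: A+T=2, G+C=8 → Tm = 2(2)+4(8) = 36°C
30°C vs 36°C → primer R is higher.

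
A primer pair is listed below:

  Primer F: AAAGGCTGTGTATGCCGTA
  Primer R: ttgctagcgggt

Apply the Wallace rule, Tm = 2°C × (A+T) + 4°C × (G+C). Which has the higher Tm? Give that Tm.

Primer F: A+T=10, G+C=9 → Tm = 2(10)+4(9) = 56°C
Primer R: A+T=5, G+C=7 → Tm = 2(5)+4(7) = 38°C
56°C vs 38°C → primer F is higher.

Primer F, 56°C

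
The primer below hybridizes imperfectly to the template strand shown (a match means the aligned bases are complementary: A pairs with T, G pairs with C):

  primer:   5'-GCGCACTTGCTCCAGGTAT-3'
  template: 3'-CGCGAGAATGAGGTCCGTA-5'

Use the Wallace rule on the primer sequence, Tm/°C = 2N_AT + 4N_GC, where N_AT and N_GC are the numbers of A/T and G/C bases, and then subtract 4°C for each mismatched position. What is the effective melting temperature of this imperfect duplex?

48°C

Primer base counts: A=3, T=5, G=5, C=6 → A+T=8, G+C=11
Perfect-match Tm = 2(8) + 4(11) = 16 + 44 = 60°C
Mismatches (positions where the bases are not complementary): 3 (at positions 5, 9, 17)
Effective Tm = 60 − 3×4 = 60 − 12 = 48°C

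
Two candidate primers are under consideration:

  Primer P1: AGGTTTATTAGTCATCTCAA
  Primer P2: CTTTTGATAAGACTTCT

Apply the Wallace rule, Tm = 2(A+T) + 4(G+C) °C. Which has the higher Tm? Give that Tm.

Primer P1, 52°C

Primer P1: A+T=14, G+C=6 → Tm = 2(14)+4(6) = 52°C
Primer P2: A+T=12, G+C=5 → Tm = 2(12)+4(5) = 44°C
52°C vs 44°C → primer P1 is higher.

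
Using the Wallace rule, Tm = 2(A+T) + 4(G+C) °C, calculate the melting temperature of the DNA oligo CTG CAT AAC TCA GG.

C=4, T=3, A=4, G=3
A+T = 7, G+C = 7
Tm = 4·7 + 2·7 = 28 + 14 = 42°C

42°C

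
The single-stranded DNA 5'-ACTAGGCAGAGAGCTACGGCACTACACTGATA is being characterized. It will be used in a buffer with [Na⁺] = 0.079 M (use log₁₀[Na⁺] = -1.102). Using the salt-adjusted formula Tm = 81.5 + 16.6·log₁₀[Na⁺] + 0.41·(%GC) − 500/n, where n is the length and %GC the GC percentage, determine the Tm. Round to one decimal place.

Length n = 32. T=5, A=11, C=8, G=8
G+C = 16, so %GC = 16/32 × 100 = 50%
Salt term: 16.6 × (-1.102) = -18.293
GC term: 0.41 × 50 = 20.5; length term: −500/32 = −15.625
Tm = 81.5 + (-18.293) + 20.5 − 15.625 = 68.082 → 68.1°C

68.1°C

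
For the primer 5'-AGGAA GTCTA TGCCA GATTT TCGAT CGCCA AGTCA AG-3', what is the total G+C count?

Counting bases: T=9, C=8, G=9, A=11
G+C = 9 + 8 = 17

17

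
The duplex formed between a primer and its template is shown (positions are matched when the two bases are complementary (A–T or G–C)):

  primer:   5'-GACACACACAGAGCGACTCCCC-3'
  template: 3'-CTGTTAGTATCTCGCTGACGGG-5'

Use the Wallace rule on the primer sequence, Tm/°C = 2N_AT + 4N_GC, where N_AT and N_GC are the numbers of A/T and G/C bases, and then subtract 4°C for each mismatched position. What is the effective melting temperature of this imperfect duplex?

56°C

Primer base counts: A=7, T=1, G=4, C=10 → A+T=8, G+C=14
Perfect-match Tm = 2(8) + 4(14) = 16 + 56 = 72°C
Mismatches (positions where the bases are not complementary): 4 (at positions 5, 6, 9, 19)
Effective Tm = 72 − 4×4 = 72 − 16 = 56°C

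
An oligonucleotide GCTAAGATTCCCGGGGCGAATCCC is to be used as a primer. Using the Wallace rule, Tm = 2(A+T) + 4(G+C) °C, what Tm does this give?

Base counts: A=5, T=4, G=7, C=8
AT pairs contribute 9, GC pairs contribute 15.
Tm = 2×9 + 4×15 = 78°C

78°C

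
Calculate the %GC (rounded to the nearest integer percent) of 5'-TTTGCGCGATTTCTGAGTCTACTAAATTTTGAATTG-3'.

33%

T=16, A=8, G=7, C=5
G+C = 7 + 5 = 12 out of 36 bases
%GC = 12/36 × 100 = 33.33% ≈ 33%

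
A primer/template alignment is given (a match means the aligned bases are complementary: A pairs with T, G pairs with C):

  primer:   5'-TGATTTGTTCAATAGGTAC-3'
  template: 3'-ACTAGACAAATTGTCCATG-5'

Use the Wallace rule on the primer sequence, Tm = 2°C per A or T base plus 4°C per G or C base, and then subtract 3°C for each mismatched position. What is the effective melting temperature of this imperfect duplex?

41°C

Primer base counts: A=5, T=8, G=4, C=2 → A+T=13, G+C=6
Perfect-match Tm = 2(13) + 4(6) = 26 + 24 = 50°C
Mismatches (positions where the bases are not complementary): 3 (at positions 5, 10, 13)
Effective Tm = 50 − 3×3 = 50 − 9 = 41°C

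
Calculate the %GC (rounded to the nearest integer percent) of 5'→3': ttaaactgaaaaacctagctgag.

Counting bases: A=10, T=5, C=4, G=4
G+C = 4 + 4 = 8 out of 23 bases
%GC = 8/23 × 100 = 34.78% ≈ 35%

35%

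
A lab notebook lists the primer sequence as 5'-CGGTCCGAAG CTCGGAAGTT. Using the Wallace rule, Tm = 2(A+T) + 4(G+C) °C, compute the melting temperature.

64°C

Scanning the sequence gives G=7, A=4, T=4, C=5.
A+T = 8, G+C = 12
Tm = 4·12 + 2·8 = 48 + 16 = 64°C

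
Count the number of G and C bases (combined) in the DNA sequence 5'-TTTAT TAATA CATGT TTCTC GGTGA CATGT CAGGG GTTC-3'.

Base counts: C=6, G=9, A=8, T=16
Total G or C: 9 + 6 = 15

15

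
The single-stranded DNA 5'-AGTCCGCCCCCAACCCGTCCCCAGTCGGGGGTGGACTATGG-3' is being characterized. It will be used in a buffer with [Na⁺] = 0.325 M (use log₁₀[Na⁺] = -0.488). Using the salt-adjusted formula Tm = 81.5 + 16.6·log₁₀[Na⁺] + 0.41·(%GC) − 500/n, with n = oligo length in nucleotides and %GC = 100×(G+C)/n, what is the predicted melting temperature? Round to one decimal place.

Length n = 41. T=6, G=13, C=16, A=6
G+C = 29, so %GC = 29/41 × 100 = 70.732%
Salt term: 16.6 × (-0.488) = -8.101
GC term: 0.41 × 70.732 = 29; length term: −500/41 = −12.195
Tm = 81.5 + (-8.101) + 29 − 12.195 = 90.204 → 90.2°C

90.2°C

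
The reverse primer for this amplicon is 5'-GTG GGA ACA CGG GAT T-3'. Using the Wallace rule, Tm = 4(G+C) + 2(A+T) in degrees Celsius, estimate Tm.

50°C

A=4, T=3, C=2, G=7
So N_AT = 7 and N_GC = 9.
Tm = 2×7 + 4×9 = 50°C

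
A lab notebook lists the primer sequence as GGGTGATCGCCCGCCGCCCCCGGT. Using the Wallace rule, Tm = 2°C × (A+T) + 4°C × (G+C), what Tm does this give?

88°C

A=1, G=9, T=3, C=11
AT pairs contribute 4, GC pairs contribute 20.
Tm = 2(4) + 4(20) = 8 + 80 = 88°C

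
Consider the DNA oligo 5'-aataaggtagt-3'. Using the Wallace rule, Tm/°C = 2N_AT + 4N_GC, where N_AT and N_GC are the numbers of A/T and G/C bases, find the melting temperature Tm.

28°C

Base counts: C=0, T=3, A=5, G=3
AT pairs contribute 8, GC pairs contribute 3.
Tm = 2×8 + 4×3 = 28°C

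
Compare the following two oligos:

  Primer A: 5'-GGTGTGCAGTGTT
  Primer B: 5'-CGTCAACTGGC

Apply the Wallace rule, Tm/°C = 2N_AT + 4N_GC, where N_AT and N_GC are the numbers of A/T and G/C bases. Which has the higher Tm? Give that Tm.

Primer A: A+T=6, G+C=7 → Tm = 2(6)+4(7) = 40°C
Primer B: A+T=4, G+C=7 → Tm = 2(4)+4(7) = 36°C
40°C vs 36°C → primer A is higher.

Primer A, 40°C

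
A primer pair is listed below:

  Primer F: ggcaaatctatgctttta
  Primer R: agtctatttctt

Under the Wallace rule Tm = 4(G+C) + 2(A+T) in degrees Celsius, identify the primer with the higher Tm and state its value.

Primer F, 48°C

Primer F: A+T=12, G+C=6 → Tm = 2(12)+4(6) = 48°C
Primer R: A+T=9, G+C=3 → Tm = 2(9)+4(3) = 30°C
48°C vs 30°C → primer F is higher.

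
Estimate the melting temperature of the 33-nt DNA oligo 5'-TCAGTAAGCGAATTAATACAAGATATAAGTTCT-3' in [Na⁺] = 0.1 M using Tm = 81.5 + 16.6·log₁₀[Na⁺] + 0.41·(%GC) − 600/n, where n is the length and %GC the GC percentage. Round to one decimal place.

Length n = 33. C=4, T=10, G=5, A=14
G+C = 9, so %GC = 9/33 × 100 = 27.273%
Salt term: 16.6 × (-1) = -16.6
GC term: 0.41 × 27.273 = 11.182; length term: −600/33 = −18.182
Tm = 81.5 + (-16.6) + 11.182 − 18.182 = 57.9 → 57.9°C

57.9°C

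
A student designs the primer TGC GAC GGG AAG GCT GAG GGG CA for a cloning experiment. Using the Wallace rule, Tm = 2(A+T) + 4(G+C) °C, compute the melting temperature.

78°C

A=5, G=12, T=2, C=4
A+T = 7, G+C = 16
Tm = 4·16 + 2·7 = 64 + 14 = 78°C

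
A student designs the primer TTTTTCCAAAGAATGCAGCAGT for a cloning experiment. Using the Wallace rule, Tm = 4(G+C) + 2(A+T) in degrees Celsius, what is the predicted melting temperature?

60°C

Scanning the sequence gives T=7, G=4, C=4, A=7.
So N_AT = 14 and N_GC = 8.
Tm = 2(14) + 4(8) = 28 + 32 = 60°C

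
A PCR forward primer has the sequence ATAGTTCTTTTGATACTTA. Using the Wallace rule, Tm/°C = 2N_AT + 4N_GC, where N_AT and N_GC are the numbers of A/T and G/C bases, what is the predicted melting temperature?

Counting bases: C=2, T=10, G=2, A=5
A+T = 15, G+C = 4
Tm = 2(15) + 4(4) = 30 + 16 = 46°C

46°C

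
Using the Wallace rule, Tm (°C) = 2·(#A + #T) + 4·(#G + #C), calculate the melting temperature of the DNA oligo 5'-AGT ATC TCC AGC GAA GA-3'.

50°C

Base counts: A=6, G=4, C=4, T=3
A+T = 9, G+C = 8
Tm = 2×9 + 4×8 = 50°C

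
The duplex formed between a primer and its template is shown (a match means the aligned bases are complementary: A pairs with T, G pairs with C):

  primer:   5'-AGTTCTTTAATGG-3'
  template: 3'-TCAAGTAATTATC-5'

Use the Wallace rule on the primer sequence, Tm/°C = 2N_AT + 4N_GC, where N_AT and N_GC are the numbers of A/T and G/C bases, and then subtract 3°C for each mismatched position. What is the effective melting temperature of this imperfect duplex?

28°C

Primer base counts: A=3, T=6, G=3, C=1 → A+T=9, G+C=4
Perfect-match Tm = 2(9) + 4(4) = 18 + 16 = 34°C
Mismatches (positions where the bases are not complementary): 2 (at positions 6, 12)
Effective Tm = 34 − 2×3 = 34 − 6 = 28°C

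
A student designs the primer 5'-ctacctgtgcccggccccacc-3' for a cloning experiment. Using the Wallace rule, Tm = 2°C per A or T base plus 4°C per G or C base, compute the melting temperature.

Counting bases: G=4, T=3, A=2, C=12
AT pairs contribute 5, GC pairs contribute 16.
Tm = 4·16 + 2·5 = 64 + 10 = 74°C

74°C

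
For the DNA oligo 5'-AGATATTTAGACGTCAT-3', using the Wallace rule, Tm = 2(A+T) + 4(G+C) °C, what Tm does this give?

44°C

Scanning the sequence gives C=2, T=6, A=6, G=3.
So N_AT = 12 and N_GC = 5.
Tm = 2×12 + 4×5 = 44°C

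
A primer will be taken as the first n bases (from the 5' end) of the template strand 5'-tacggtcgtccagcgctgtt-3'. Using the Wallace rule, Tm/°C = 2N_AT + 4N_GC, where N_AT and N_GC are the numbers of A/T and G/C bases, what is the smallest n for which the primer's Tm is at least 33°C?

First 10 bases: TACGGTCGTC → Tm = 32°C (< 33°C)
First 11 bases: TACGGTCGTCC → Tm = 36°C (≥ 33°C)
Each additional base adds 2°C (A/T) or 4°C (G/C), so Tm is non-decreasing in n; n = 11 is the first length to reach 33°C.

n = 11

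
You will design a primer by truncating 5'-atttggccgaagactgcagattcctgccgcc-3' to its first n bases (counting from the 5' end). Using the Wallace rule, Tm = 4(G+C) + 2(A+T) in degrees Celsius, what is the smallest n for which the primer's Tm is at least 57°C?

First 18 bases: ATTTGGCCGAAGACTGCA → Tm = 54°C (< 57°C)
First 19 bases: ATTTGGCCGAAGACTGCAG → Tm = 58°C (≥ 57°C)
Since every base adds ≥2°C, Tm only increases with n, so the threshold is first crossed at n = 19.

n = 19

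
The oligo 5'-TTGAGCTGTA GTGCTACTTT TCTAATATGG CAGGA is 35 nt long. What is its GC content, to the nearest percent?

A=8, C=5, T=13, G=9
G+C = 9 + 5 = 14 out of 35 bases
%GC = 14/35 × 100 = 40% ≈ 40%

40%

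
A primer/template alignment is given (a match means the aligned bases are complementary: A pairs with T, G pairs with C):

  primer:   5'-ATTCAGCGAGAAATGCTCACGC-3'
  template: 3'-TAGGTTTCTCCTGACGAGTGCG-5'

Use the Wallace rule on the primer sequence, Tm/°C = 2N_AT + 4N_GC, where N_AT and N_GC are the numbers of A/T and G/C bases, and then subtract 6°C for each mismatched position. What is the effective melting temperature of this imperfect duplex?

Primer base counts: A=7, T=4, G=5, C=6 → A+T=11, G+C=11
Perfect-match Tm = 2(11) + 4(11) = 22 + 44 = 66°C
Mismatches (positions where the bases are not complementary): 5 (at positions 3, 6, 7, 11, 13)
Effective Tm = 66 − 5×6 = 66 − 30 = 36°C

36°C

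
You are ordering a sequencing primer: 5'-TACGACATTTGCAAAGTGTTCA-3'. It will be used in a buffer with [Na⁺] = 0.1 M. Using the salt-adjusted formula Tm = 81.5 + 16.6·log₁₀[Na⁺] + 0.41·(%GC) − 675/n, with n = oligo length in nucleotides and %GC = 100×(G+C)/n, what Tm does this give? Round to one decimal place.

Length n = 22. C=4, A=7, G=4, T=7
G+C = 8, so %GC = 8/22 × 100 = 36.364%
Salt term: 16.6 × (-1) = -16.6
GC term: 0.41 × 36.364 = 14.909; length term: −675/22 = −30.682
Tm = 81.5 + (-16.6) + 14.909 − 30.682 = 49.127 → 49.1°C

49.1°C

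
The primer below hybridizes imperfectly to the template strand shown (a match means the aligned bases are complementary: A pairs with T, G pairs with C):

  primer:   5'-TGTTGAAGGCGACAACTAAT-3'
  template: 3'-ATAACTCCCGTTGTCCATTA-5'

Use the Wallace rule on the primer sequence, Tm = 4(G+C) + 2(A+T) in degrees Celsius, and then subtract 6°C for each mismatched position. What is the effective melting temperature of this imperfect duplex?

26°C

Primer base counts: A=7, T=5, G=5, C=3 → A+T=12, G+C=8
Perfect-match Tm = 2(12) + 4(8) = 24 + 32 = 56°C
Mismatches (positions where the bases are not complementary): 5 (at positions 2, 7, 11, 15, 16)
Effective Tm = 56 − 5×6 = 56 − 30 = 26°C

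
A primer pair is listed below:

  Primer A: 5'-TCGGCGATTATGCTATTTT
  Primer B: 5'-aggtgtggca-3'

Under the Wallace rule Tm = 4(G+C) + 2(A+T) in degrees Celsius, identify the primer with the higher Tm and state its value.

Primer A: A+T=12, G+C=7 → Tm = 2(12)+4(7) = 52°C
Primer B: A+T=4, G+C=6 → Tm = 2(4)+4(6) = 32°C
52°C vs 32°C → primer A is higher.

Primer A, 52°C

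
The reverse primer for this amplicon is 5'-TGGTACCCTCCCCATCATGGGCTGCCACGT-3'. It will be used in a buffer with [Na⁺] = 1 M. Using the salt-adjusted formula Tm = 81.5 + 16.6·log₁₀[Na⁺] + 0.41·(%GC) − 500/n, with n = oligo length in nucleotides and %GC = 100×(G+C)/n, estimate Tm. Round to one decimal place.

Length n = 30. G=7, C=12, A=4, T=7
G+C = 19, so %GC = 19/30 × 100 = 63.333%
Salt term: 16.6 × (0) = 0
GC term: 0.41 × 63.333 = 25.967; length term: −500/30 = −16.667
Tm = 81.5 + (0) + 25.967 − 16.667 = 90.8 → 90.8°C

90.8°C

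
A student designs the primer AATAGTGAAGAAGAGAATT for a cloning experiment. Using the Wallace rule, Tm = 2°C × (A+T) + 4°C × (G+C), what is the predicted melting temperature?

48°C

G=5, T=4, C=0, A=10
AT pairs contribute 14, GC pairs contribute 5.
Tm = 4·5 + 2·14 = 20 + 28 = 48°C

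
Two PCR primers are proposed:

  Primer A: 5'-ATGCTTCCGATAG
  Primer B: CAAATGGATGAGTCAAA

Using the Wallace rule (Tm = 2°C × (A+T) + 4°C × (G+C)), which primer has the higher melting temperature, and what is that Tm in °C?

Primer B, 46°C

Primer A: A+T=7, G+C=6 → Tm = 2(7)+4(6) = 38°C
Primer B: A+T=11, G+C=6 → Tm = 2(11)+4(6) = 46°C
38°C vs 46°C → primer B is higher.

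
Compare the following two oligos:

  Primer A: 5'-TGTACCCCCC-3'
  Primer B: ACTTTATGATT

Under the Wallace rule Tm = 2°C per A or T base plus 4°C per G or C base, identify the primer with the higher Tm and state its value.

Primer A: A+T=3, G+C=7 → Tm = 2(3)+4(7) = 34°C
Primer B: A+T=9, G+C=2 → Tm = 2(9)+4(2) = 26°C
34°C vs 26°C → primer A is higher.

Primer A, 34°C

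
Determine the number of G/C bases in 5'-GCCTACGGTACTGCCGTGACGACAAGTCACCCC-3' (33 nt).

21

C=13, A=7, T=5, G=8
G+C = 8 + 13 = 21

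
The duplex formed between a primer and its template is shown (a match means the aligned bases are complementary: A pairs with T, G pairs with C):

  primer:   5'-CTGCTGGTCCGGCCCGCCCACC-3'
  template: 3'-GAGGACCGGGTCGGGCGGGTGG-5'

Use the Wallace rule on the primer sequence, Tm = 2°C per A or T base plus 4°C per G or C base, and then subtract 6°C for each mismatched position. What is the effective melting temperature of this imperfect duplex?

Primer base counts: A=1, T=3, G=6, C=12 → A+T=4, G+C=18
Perfect-match Tm = 2(4) + 4(18) = 8 + 72 = 80°C
Mismatches (positions where the bases are not complementary): 3 (at positions 3, 8, 11)
Effective Tm = 80 − 3×6 = 80 − 18 = 62°C

62°C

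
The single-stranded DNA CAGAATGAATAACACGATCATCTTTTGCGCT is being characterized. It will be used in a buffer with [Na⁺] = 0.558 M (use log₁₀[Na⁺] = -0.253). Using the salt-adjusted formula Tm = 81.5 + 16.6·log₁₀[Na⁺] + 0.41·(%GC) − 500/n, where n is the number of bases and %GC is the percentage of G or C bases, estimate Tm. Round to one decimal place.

77.0°C

Length n = 31. Counting bases: C=7, T=9, A=10, G=5
G+C = 12, so %GC = 12/31 × 100 = 38.71%
Salt term: 16.6 × (-0.253) = -4.2
GC term: 0.41 × 38.71 = 15.871; length term: −500/31 = −16.129
Tm = 81.5 + (-4.2) + 15.871 − 16.129 = 77.042 → 77.0°C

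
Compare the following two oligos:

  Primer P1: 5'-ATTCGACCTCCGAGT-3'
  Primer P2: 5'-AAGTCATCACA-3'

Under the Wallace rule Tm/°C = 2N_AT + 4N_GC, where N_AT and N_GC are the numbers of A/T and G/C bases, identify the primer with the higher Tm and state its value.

Primer P1, 46°C

Primer P1: A+T=7, G+C=8 → Tm = 2(7)+4(8) = 46°C
Primer P2: A+T=7, G+C=4 → Tm = 2(7)+4(4) = 30°C
46°C vs 30°C → primer P1 is higher.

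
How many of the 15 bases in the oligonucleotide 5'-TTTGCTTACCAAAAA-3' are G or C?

Base counts: C=3, T=5, A=6, G=1
Total G or C: 1 + 3 = 4

4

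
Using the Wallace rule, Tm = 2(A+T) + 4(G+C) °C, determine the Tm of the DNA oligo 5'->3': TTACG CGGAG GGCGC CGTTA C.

70°C

A=3, T=4, G=8, C=6
A+T = 7, G+C = 14
Tm = 2×7 + 4×14 = 70°C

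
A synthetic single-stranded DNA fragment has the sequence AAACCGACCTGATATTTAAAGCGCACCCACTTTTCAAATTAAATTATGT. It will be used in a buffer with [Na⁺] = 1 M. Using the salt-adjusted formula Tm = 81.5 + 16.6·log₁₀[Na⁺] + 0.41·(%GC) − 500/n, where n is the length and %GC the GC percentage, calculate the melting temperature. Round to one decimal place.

84.7°C

Length n = 49. Counting bases: A=18, G=5, T=15, C=11
G+C = 16, so %GC = 16/49 × 100 = 32.653%
Salt term: 16.6 × (0) = 0
GC term: 0.41 × 32.653 = 13.388; length term: −500/49 = −10.204
Tm = 81.5 + (0) + 13.388 − 10.204 = 84.684 → 84.7°C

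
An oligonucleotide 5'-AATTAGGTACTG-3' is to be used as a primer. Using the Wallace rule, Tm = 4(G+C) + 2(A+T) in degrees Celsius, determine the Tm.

A=4, T=4, C=1, G=3
AT pairs contribute 8, GC pairs contribute 4.
Tm = 2(8) + 4(4) = 16 + 16 = 32°C

32°C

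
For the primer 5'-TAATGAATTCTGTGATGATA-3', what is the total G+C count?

5

Scanning the sequence gives G=4, A=7, C=1, T=8.
Total G or C: 4 + 1 = 5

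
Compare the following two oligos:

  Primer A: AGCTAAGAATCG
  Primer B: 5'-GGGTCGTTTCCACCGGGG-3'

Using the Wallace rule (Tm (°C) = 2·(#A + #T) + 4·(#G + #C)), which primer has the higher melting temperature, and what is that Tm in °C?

Primer A: A+T=7, G+C=5 → Tm = 2(7)+4(5) = 34°C
Primer B: A+T=5, G+C=13 → Tm = 2(5)+4(13) = 62°C
34°C vs 62°C → primer B is higher.

Primer B, 62°C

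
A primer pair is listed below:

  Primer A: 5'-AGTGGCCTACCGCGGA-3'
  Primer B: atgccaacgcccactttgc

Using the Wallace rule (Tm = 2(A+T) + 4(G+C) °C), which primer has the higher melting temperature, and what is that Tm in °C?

Primer A: A+T=5, G+C=11 → Tm = 2(5)+4(11) = 54°C
Primer B: A+T=8, G+C=11 → Tm = 2(8)+4(11) = 60°C
54°C vs 60°C → primer B is higher.

Primer B, 60°C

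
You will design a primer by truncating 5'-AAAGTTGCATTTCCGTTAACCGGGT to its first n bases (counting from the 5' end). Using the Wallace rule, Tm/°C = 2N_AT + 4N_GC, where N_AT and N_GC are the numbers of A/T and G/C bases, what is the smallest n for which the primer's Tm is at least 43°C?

n = 16

First 15 bases: AAAGTTGCATTTCCG → Tm = 42°C (< 43°C)
First 16 bases: AAAGTTGCATTTCCGT → Tm = 44°C (≥ 43°C)
Since every base adds ≥2°C, Tm only increases with n, so the threshold is first crossed at n = 16.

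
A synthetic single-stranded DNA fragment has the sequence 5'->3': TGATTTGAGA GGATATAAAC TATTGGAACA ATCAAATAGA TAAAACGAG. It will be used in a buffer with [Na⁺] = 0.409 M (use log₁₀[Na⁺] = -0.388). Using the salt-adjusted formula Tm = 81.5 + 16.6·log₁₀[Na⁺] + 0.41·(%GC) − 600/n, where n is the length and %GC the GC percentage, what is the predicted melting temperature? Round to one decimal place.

Length n = 49. Base counts: G=10, C=4, A=23, T=12
G+C = 14, so %GC = 14/49 × 100 = 28.571%
Salt term: 16.6 × (-0.388) = -6.441
GC term: 0.41 × 28.571 = 11.714; length term: −600/49 = −12.245
Tm = 81.5 + (-6.441) + 11.714 − 12.245 = 74.528 → 74.5°C

74.5°C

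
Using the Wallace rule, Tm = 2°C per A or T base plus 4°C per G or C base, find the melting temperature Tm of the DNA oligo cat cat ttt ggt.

32°C

Counting bases: G=2, C=2, A=2, T=6
A+T = 8, G+C = 4
Tm = 2×8 + 4×4 = 32°C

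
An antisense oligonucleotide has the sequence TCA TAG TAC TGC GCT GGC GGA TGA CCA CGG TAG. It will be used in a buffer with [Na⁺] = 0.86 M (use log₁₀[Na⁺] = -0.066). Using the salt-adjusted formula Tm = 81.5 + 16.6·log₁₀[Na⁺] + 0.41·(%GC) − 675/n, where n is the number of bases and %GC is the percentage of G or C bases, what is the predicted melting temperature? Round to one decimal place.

Length n = 33. Scanning the sequence gives C=8, T=7, A=7, G=11.
G+C = 19, so %GC = 19/33 × 100 = 57.576%
Salt term: 16.6 × (-0.066) = -1.096
GC term: 0.41 × 57.576 = 23.606; length term: −675/33 = −20.455
Tm = 81.5 + (-1.096) + 23.606 − 20.455 = 83.555 → 83.6°C

83.6°C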